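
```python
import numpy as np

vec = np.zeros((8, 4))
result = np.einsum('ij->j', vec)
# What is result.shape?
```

(4,)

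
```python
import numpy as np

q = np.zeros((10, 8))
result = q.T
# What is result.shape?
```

(8, 10)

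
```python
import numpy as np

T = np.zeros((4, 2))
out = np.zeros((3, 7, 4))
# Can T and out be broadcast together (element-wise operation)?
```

No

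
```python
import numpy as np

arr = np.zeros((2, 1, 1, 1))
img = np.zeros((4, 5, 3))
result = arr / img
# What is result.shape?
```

(2, 4, 5, 3)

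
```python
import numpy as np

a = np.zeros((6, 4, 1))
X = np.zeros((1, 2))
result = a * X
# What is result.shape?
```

(6, 4, 2)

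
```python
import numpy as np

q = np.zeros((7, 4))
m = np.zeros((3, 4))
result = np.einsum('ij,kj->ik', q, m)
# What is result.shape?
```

(7, 3)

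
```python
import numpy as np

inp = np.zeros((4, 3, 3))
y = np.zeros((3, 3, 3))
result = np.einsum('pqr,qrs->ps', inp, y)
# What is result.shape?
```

(4, 3)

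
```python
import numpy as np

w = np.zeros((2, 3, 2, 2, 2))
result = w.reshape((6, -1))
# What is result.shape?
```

(6, 8)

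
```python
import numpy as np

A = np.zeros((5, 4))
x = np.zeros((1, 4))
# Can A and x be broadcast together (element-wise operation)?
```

Yes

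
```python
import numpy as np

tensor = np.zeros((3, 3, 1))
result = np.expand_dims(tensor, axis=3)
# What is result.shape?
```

(3, 3, 1, 1)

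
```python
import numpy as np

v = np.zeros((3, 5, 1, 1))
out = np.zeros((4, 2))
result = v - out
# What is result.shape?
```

(3, 5, 4, 2)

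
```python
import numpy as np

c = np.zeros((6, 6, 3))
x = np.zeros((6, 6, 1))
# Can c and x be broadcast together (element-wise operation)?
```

Yes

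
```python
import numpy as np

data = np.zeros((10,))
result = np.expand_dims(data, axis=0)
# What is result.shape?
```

(1, 10)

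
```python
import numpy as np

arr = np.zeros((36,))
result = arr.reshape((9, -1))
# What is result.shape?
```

(9, 4)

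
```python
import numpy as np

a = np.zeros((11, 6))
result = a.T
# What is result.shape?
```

(6, 11)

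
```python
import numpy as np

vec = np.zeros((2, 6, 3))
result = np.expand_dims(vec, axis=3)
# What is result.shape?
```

(2, 6, 3, 1)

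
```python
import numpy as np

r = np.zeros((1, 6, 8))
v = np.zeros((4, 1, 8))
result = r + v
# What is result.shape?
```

(4, 6, 8)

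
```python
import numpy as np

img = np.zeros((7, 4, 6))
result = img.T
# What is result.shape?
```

(6, 4, 7)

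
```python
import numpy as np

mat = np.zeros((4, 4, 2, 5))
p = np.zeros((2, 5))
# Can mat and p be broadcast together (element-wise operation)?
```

Yes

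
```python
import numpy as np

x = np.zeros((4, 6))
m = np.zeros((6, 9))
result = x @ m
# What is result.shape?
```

(4, 9)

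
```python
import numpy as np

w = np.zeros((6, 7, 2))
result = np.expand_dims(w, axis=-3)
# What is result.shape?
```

(6, 1, 7, 2)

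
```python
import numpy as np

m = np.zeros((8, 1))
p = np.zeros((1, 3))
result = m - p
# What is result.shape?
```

(8, 3)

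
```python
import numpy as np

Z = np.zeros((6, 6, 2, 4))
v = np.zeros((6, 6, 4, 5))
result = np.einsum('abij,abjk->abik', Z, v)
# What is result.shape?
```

(6, 6, 2, 5)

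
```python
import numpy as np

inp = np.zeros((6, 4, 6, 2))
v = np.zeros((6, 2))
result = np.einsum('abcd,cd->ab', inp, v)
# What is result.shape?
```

(6, 4)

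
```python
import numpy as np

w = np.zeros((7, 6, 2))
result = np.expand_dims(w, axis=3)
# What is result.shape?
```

(7, 6, 2, 1)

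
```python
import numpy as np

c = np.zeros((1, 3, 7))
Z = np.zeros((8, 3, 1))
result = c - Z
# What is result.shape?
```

(8, 3, 7)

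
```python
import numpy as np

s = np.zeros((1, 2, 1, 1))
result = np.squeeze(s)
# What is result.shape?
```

(2,)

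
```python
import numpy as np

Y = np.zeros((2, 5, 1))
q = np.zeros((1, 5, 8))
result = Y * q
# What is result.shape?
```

(2, 5, 8)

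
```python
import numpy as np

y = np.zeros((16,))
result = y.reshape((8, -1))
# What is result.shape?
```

(8, 2)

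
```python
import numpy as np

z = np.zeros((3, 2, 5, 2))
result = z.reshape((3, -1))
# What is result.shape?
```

(3, 20)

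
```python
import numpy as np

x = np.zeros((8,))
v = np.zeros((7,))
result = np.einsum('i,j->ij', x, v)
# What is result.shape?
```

(8, 7)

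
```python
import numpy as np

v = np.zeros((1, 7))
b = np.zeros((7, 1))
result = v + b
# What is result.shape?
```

(7, 7)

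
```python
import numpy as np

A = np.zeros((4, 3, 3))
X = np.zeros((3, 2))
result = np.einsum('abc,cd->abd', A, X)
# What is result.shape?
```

(4, 3, 2)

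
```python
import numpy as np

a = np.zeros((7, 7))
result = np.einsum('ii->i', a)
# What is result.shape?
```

(7,)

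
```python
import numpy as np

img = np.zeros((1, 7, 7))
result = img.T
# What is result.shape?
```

(7, 7, 1)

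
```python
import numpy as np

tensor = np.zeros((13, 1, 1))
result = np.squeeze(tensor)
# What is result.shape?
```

(13,)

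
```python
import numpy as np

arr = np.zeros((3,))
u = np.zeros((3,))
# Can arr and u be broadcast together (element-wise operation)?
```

Yes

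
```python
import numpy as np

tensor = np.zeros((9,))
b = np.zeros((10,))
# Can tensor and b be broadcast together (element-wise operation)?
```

No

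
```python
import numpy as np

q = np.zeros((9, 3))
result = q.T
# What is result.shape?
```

(3, 9)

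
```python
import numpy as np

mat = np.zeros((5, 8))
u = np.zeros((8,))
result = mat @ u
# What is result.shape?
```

(5,)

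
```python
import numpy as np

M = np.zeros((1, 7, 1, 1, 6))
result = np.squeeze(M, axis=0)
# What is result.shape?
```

(7, 1, 1, 6)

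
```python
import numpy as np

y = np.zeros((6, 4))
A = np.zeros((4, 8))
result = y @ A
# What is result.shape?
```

(6, 8)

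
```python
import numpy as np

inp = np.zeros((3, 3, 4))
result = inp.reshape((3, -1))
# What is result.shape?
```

(3, 12)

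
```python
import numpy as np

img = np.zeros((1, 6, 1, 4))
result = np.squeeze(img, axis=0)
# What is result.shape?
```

(6, 1, 4)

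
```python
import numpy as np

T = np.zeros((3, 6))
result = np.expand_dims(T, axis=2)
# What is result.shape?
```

(3, 6, 1)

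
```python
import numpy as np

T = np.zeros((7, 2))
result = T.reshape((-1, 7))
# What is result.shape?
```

(2, 7)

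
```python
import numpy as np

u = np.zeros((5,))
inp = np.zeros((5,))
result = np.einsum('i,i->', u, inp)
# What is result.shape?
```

()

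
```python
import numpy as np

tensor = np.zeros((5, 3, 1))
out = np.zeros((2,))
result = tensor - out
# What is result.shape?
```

(5, 3, 2)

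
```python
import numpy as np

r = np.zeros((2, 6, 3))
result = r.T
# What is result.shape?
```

(3, 6, 2)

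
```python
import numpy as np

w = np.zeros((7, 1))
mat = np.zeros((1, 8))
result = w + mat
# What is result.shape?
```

(7, 8)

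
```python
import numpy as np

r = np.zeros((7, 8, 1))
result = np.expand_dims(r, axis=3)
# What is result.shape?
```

(7, 8, 1, 1)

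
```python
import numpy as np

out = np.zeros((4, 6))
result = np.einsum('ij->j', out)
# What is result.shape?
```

(6,)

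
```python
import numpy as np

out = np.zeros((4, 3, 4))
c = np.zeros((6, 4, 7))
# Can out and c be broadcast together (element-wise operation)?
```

No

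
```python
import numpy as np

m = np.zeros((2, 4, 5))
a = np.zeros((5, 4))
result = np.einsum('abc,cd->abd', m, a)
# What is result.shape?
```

(2, 4, 4)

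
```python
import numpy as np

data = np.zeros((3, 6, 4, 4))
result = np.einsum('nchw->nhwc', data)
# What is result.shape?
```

(3, 4, 4, 6)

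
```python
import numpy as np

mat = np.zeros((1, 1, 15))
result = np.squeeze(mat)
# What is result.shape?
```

(15,)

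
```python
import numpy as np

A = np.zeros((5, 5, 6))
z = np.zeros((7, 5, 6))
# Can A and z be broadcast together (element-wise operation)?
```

No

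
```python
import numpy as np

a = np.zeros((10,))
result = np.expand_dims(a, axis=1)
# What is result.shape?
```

(10, 1)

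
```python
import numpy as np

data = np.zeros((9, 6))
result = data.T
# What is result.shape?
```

(6, 9)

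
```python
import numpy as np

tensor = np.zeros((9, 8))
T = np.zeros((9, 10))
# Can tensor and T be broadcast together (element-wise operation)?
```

No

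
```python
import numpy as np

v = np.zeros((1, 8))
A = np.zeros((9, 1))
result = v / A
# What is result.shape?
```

(9, 8)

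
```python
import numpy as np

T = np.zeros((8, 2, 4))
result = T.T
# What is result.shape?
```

(4, 2, 8)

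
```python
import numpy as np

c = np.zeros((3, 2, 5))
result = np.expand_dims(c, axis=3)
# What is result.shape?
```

(3, 2, 5, 1)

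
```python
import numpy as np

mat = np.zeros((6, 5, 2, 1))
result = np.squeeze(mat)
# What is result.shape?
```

(6, 5, 2)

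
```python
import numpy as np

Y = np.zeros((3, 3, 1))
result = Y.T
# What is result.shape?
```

(1, 3, 3)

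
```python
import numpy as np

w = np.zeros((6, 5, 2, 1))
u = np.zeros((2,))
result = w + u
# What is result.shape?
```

(6, 5, 2, 2)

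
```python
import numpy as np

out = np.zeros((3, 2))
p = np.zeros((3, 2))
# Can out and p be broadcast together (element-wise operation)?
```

Yes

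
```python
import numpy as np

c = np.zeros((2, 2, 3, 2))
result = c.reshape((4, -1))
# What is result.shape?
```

(4, 6)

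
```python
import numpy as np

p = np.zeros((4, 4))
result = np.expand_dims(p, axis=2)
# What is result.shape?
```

(4, 4, 1)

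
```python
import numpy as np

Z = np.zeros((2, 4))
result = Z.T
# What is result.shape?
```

(4, 2)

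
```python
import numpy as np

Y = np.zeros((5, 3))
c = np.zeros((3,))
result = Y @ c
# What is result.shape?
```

(5,)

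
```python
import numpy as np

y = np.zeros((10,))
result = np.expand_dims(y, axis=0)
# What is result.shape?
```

(1, 10)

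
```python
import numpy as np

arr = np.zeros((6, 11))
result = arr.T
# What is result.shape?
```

(11, 6)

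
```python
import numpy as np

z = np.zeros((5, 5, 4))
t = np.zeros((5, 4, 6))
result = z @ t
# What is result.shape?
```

(5, 5, 6)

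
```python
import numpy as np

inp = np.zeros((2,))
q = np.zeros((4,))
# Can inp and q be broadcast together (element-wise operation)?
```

No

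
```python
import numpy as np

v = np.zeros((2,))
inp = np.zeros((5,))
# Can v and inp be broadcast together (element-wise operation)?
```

No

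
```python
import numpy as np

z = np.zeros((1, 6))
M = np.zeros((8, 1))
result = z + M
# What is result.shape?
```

(8, 6)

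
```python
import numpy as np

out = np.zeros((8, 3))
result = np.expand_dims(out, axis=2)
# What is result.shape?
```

(8, 3, 1)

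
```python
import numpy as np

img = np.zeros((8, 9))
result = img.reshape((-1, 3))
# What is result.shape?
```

(24, 3)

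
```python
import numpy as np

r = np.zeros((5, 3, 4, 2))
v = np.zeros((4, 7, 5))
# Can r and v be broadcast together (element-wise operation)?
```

No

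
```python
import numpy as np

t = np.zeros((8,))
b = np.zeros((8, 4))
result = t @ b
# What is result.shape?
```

(4,)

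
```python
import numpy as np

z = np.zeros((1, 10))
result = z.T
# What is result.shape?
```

(10, 1)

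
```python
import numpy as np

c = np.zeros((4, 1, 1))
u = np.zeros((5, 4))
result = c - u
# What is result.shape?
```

(4, 5, 4)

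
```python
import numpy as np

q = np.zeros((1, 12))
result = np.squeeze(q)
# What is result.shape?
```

(12,)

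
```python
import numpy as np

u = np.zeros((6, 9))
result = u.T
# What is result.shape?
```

(9, 6)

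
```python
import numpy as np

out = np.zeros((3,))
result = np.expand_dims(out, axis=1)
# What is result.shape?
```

(3, 1)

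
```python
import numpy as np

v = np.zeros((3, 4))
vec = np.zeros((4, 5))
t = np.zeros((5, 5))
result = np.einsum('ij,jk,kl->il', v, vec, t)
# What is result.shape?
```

(3, 5)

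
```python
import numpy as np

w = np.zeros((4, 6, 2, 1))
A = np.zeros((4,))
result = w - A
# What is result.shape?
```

(4, 6, 2, 4)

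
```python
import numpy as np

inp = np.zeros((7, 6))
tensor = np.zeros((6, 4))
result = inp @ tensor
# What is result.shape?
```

(7, 4)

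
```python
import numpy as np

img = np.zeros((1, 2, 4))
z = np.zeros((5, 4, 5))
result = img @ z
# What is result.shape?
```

(5, 2, 5)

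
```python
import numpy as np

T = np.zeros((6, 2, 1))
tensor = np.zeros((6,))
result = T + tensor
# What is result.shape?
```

(6, 2, 6)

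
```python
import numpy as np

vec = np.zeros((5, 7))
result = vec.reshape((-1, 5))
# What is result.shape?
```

(7, 5)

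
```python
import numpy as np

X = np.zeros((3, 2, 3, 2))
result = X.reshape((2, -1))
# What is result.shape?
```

(2, 18)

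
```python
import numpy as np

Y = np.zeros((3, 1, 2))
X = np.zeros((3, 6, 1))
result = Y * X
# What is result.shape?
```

(3, 6, 2)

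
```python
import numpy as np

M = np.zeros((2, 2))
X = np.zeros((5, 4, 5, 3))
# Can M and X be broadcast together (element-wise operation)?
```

No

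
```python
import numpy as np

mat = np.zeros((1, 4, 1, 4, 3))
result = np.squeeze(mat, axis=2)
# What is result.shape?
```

(1, 4, 4, 3)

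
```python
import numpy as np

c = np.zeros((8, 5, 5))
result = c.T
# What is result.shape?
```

(5, 5, 8)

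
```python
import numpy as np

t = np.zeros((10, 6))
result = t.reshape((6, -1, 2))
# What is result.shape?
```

(6, 5, 2)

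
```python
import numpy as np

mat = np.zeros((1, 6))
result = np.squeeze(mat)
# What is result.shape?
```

(6,)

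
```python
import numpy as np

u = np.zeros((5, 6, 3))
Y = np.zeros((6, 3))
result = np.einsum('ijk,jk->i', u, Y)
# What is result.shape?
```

(5,)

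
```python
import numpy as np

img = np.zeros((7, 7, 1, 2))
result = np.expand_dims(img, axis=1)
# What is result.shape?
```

(7, 1, 7, 1, 2)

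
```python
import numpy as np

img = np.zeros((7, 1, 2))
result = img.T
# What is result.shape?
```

(2, 1, 7)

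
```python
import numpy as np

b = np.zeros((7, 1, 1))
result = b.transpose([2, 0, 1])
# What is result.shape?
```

(1, 7, 1)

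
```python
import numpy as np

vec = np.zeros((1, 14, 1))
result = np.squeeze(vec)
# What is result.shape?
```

(14,)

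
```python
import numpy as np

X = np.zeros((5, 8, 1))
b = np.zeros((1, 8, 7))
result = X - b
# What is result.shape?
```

(5, 8, 7)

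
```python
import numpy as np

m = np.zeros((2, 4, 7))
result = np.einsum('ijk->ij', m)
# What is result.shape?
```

(2, 4)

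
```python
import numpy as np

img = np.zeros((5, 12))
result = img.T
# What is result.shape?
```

(12, 5)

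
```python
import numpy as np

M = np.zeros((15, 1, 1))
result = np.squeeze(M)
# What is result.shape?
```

(15,)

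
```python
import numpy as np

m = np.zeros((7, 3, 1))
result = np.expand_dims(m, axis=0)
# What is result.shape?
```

(1, 7, 3, 1)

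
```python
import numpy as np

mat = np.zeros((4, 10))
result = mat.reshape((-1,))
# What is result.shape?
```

(40,)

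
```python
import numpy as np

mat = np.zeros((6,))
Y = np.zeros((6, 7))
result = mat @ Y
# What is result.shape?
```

(7,)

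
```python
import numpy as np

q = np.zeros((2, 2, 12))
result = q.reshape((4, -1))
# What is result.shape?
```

(4, 12)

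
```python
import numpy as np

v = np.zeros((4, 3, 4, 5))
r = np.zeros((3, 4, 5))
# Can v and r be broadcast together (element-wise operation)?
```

Yes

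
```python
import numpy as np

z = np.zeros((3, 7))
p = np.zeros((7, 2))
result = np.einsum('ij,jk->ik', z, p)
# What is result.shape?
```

(3, 2)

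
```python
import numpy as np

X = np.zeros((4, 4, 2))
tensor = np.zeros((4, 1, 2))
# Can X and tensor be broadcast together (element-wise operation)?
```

Yes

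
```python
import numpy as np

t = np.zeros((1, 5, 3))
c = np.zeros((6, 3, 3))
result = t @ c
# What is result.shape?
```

(6, 5, 3)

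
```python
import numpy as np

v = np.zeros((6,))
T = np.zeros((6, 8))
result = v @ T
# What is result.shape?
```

(8,)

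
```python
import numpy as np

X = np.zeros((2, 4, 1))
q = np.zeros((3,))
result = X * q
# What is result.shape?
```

(2, 4, 3)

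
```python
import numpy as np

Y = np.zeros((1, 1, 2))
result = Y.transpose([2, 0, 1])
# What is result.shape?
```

(2, 1, 1)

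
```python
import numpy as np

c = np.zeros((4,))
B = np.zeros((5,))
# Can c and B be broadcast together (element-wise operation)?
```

No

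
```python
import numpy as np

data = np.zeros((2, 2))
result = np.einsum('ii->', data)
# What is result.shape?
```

()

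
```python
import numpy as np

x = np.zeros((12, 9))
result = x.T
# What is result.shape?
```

(9, 12)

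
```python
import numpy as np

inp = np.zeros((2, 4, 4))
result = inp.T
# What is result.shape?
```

(4, 4, 2)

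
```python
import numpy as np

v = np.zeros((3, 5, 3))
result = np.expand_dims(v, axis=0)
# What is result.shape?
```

(1, 3, 5, 3)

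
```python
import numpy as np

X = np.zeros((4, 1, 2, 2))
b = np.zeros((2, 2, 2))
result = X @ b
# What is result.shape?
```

(4, 2, 2, 2)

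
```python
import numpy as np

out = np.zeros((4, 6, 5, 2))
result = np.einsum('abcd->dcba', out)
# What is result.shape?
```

(2, 5, 6, 4)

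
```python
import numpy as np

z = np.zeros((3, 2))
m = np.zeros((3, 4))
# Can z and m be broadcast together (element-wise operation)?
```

No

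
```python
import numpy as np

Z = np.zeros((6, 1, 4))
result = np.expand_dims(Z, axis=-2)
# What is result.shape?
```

(6, 1, 1, 4)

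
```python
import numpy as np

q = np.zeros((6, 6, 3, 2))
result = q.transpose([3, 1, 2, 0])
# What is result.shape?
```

(2, 6, 3, 6)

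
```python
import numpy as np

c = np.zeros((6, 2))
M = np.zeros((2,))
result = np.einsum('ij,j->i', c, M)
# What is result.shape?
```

(6,)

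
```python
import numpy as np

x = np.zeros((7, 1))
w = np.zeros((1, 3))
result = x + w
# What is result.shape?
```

(7, 3)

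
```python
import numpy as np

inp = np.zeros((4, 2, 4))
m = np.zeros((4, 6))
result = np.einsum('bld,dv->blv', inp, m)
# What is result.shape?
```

(4, 2, 6)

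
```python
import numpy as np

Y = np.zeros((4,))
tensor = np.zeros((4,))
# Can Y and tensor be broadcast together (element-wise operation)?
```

Yes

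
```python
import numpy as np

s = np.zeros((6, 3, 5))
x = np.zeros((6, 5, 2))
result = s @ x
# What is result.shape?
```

(6, 3, 2)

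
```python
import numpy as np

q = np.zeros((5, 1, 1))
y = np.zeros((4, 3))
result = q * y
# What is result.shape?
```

(5, 4, 3)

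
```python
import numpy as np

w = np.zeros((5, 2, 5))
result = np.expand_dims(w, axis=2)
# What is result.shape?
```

(5, 2, 1, 5)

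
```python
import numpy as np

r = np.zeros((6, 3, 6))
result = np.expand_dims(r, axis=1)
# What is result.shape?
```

(6, 1, 3, 6)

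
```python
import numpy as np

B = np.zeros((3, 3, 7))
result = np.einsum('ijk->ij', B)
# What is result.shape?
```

(3, 3)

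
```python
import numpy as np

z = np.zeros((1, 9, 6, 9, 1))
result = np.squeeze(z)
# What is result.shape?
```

(9, 6, 9)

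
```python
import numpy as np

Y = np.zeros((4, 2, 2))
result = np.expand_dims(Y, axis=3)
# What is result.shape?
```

(4, 2, 2, 1)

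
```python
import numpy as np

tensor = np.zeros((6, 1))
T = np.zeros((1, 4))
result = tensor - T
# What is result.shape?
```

(6, 4)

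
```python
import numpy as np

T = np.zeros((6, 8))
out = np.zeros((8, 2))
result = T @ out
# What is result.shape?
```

(6, 2)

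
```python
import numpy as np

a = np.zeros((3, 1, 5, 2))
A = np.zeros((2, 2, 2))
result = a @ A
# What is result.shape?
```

(3, 2, 5, 2)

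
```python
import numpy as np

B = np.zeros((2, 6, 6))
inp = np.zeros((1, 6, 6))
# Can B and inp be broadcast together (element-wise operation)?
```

Yes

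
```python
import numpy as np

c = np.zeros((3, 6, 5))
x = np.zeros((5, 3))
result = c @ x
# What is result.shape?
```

(3, 6, 3)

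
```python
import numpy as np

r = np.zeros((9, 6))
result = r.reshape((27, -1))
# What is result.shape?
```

(27, 2)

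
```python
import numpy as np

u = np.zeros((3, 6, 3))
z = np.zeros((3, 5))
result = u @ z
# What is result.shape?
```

(3, 6, 5)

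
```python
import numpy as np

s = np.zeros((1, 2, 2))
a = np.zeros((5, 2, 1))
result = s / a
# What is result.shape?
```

(5, 2, 2)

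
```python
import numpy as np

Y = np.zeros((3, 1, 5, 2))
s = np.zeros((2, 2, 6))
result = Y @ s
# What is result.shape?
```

(3, 2, 5, 6)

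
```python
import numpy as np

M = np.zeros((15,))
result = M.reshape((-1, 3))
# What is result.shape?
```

(5, 3)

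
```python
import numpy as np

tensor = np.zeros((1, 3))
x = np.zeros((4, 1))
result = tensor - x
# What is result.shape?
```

(4, 3)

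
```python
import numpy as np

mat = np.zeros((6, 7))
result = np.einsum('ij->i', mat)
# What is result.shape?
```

(6,)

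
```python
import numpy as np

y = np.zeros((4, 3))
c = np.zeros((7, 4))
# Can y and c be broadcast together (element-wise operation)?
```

No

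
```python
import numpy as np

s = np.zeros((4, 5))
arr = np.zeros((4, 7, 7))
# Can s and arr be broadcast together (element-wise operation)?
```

No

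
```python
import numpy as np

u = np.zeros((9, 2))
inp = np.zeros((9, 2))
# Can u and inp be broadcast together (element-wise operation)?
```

Yes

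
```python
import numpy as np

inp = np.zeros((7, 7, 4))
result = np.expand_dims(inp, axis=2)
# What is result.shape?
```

(7, 7, 1, 4)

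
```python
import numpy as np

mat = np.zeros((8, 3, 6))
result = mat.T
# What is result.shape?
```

(6, 3, 8)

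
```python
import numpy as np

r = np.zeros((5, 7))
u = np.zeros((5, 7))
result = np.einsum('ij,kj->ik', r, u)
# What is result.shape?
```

(5, 5)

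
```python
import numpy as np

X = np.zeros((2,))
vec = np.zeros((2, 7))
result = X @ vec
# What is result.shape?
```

(7,)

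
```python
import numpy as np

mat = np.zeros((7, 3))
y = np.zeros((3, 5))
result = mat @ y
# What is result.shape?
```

(7, 5)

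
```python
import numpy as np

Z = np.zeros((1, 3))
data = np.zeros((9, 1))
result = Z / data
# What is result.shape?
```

(9, 3)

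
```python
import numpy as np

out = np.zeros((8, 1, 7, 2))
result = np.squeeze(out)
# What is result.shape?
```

(8, 7, 2)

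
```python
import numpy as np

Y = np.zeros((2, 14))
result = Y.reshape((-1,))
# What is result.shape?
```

(28,)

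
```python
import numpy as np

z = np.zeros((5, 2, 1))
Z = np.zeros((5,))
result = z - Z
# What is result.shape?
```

(5, 2, 5)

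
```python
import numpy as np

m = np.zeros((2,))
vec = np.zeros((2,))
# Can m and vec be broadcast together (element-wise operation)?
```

Yes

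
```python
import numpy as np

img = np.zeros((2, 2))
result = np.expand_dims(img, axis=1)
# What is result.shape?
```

(2, 1, 2)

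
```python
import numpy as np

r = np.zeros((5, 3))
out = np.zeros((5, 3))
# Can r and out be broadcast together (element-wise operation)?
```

Yes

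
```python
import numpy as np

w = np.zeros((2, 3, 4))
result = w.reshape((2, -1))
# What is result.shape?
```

(2, 12)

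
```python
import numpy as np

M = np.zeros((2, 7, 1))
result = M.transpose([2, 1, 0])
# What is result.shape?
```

(1, 7, 2)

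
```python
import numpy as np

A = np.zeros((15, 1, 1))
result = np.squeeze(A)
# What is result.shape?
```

(15,)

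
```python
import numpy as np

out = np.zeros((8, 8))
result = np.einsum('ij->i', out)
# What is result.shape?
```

(8,)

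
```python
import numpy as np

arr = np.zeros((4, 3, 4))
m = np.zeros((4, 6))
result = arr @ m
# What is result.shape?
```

(4, 3, 6)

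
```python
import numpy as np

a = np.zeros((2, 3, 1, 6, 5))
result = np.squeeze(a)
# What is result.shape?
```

(2, 3, 6, 5)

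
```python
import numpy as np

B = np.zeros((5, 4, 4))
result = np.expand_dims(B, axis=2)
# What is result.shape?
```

(5, 4, 1, 4)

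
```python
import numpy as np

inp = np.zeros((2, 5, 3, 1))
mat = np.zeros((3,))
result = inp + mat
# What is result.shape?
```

(2, 5, 3, 3)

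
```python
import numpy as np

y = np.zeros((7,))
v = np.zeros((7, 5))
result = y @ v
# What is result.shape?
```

(5,)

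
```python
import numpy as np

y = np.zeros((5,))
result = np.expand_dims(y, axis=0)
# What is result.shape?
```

(1, 5)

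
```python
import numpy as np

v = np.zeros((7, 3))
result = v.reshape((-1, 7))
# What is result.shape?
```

(3, 7)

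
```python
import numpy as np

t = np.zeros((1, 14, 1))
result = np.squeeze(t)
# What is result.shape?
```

(14,)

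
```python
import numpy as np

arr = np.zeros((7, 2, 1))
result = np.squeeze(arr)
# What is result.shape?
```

(7, 2)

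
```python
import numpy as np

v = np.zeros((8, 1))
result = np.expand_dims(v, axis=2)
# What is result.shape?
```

(8, 1, 1)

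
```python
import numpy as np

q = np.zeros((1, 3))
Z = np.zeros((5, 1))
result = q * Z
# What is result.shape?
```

(5, 3)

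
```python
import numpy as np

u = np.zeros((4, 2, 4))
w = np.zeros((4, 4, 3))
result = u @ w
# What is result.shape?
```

(4, 2, 3)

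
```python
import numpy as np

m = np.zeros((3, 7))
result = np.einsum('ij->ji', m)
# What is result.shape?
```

(7, 3)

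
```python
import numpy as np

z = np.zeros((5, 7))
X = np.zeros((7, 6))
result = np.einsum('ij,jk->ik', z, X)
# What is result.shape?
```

(5, 6)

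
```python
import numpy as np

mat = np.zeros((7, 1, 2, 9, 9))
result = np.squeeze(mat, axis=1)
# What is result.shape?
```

(7, 2, 9, 9)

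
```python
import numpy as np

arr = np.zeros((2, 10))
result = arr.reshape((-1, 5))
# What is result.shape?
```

(4, 5)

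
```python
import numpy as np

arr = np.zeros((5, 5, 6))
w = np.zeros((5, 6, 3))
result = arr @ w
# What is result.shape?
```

(5, 5, 3)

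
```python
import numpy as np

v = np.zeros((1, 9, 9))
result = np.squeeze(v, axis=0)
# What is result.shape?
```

(9, 9)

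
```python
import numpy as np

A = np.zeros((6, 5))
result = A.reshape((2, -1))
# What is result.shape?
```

(2, 15)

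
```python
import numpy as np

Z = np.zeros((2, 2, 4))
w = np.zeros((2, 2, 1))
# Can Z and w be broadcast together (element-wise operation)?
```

Yes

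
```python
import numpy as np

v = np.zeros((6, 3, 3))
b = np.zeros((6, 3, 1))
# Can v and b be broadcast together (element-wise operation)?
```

Yes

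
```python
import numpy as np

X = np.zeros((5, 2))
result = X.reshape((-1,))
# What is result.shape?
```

(10,)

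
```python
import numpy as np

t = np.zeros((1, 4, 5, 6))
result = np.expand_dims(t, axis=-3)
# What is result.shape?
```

(1, 4, 1, 5, 6)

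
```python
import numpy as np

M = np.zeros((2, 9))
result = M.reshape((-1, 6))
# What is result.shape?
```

(3, 6)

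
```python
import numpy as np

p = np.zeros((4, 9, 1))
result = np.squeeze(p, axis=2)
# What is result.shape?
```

(4, 9)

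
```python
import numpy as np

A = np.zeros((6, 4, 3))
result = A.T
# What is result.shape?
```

(3, 4, 6)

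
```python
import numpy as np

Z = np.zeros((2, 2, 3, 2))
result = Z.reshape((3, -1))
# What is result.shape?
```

(3, 8)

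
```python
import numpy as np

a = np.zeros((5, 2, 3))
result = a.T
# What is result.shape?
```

(3, 2, 5)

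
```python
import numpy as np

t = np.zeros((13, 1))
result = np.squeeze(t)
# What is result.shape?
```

(13,)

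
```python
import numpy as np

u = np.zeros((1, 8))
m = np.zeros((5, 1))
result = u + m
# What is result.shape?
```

(5, 8)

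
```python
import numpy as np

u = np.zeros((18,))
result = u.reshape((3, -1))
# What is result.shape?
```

(3, 6)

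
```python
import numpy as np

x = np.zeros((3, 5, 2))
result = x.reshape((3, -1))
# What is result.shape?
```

(3, 10)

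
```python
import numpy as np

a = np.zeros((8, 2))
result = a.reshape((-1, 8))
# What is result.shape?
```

(2, 8)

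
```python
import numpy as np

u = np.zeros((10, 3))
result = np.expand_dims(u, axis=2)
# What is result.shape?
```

(10, 3, 1)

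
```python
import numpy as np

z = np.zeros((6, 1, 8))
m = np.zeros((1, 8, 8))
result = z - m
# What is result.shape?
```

(6, 8, 8)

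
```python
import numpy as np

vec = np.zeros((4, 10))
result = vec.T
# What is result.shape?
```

(10, 4)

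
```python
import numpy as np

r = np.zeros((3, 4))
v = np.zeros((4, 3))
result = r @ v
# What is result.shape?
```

(3, 3)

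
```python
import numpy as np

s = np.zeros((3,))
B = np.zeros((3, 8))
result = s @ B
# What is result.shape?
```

(8,)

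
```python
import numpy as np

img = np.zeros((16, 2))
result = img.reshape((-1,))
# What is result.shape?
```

(32,)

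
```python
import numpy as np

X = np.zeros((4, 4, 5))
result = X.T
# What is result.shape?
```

(5, 4, 4)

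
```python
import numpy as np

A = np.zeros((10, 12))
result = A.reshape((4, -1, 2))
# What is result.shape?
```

(4, 15, 2)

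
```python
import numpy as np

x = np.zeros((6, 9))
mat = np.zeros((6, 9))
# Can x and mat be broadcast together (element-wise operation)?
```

Yes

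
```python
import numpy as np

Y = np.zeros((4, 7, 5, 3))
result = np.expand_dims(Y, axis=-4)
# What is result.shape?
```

(4, 1, 7, 5, 3)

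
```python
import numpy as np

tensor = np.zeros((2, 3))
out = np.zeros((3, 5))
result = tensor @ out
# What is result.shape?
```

(2, 5)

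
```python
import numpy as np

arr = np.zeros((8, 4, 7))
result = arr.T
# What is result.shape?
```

(7, 4, 8)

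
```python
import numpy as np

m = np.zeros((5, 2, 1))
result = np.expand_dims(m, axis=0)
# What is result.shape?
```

(1, 5, 2, 1)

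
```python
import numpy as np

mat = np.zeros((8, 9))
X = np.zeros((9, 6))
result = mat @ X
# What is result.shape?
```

(8, 6)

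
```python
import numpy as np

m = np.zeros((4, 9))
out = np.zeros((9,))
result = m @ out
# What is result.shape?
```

(4,)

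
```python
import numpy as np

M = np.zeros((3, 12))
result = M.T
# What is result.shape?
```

(12, 3)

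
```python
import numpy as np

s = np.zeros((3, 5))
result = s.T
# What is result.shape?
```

(5, 3)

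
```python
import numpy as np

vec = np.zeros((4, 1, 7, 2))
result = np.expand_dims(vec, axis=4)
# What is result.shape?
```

(4, 1, 7, 2, 1)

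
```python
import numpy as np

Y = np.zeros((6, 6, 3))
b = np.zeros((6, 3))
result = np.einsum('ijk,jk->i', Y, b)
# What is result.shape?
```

(6,)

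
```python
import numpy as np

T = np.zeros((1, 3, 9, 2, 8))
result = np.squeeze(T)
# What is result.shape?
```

(3, 9, 2, 8)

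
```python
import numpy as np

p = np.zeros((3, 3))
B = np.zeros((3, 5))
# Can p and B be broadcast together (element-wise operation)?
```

No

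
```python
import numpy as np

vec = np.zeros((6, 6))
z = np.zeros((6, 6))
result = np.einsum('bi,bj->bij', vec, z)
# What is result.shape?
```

(6, 6, 6)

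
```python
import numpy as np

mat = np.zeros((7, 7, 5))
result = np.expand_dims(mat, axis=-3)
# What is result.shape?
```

(7, 1, 7, 5)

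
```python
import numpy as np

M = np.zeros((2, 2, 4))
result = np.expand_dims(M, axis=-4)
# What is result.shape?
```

(1, 2, 2, 4)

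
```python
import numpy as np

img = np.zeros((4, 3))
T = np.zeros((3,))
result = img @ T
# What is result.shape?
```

(4,)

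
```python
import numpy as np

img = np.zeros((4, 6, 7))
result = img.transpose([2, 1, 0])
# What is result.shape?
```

(7, 6, 4)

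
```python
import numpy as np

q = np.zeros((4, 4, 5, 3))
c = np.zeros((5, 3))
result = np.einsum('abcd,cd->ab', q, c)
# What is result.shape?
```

(4, 4)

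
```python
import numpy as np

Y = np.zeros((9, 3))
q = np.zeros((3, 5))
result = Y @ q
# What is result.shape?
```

(9, 5)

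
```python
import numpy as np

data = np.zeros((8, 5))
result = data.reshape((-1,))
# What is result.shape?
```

(40,)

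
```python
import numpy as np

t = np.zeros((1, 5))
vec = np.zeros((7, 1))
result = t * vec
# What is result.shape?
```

(7, 5)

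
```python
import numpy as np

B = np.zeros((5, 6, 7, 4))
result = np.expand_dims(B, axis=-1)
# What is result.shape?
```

(5, 6, 7, 4, 1)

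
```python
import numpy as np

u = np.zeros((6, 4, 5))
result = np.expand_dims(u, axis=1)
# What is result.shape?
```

(6, 1, 4, 5)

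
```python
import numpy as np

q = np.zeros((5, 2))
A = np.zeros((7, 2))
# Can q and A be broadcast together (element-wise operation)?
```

No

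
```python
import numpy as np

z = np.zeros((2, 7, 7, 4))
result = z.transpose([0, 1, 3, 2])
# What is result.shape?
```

(2, 7, 4, 7)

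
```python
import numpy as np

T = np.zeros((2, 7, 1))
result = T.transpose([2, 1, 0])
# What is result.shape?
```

(1, 7, 2)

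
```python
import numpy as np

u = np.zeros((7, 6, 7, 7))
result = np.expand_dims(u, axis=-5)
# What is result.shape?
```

(1, 7, 6, 7, 7)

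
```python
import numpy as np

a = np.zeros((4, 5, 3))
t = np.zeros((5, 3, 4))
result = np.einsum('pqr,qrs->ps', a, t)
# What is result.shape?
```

(4, 4)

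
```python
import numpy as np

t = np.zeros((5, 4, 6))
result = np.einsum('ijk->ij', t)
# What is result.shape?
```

(5, 4)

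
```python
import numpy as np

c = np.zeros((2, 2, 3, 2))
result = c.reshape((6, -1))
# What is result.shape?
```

(6, 4)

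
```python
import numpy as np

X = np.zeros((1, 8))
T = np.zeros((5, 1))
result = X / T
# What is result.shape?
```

(5, 8)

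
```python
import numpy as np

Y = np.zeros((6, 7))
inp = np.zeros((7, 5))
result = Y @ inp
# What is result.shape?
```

(6, 5)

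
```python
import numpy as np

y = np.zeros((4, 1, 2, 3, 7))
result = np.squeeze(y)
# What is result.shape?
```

(4, 2, 3, 7)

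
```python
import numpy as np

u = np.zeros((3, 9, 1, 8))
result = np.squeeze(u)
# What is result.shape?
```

(3, 9, 8)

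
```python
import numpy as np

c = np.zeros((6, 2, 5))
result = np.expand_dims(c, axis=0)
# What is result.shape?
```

(1, 6, 2, 5)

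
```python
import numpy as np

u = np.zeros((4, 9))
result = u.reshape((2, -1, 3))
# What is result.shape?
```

(2, 6, 3)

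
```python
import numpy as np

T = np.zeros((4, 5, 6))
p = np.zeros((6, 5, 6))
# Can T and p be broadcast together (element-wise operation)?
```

No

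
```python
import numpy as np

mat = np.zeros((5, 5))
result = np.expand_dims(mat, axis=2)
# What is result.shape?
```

(5, 5, 1)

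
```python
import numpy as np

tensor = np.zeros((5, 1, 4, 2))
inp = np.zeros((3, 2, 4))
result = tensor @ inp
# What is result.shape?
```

(5, 3, 4, 4)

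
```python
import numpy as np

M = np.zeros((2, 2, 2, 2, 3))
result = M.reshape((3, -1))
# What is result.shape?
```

(3, 16)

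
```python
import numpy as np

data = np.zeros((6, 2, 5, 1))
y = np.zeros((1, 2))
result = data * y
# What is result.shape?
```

(6, 2, 5, 2)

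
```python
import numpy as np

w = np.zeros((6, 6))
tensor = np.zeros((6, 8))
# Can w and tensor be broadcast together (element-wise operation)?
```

No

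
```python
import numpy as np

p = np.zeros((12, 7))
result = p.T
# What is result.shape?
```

(7, 12)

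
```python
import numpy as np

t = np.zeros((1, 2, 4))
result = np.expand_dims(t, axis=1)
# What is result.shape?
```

(1, 1, 2, 4)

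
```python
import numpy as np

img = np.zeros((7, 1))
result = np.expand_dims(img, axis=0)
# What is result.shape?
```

(1, 7, 1)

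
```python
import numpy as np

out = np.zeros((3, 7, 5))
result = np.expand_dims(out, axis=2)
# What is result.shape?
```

(3, 7, 1, 5)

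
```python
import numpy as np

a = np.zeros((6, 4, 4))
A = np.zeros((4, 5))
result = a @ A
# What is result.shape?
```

(6, 4, 5)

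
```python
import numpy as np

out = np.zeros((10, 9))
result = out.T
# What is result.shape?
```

(9, 10)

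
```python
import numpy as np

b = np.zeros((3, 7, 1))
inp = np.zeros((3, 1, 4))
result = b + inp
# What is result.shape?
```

(3, 7, 4)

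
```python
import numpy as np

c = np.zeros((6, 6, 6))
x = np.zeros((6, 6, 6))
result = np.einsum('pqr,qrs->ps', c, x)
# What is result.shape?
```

(6, 6)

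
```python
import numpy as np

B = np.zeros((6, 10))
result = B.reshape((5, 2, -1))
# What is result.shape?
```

(5, 2, 6)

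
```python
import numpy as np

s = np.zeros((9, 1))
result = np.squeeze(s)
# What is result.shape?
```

(9,)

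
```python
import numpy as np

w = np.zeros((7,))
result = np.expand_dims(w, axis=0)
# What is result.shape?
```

(1, 7)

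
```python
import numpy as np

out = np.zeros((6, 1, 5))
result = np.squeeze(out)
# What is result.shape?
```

(6, 5)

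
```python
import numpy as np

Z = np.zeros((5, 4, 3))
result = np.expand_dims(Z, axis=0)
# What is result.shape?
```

(1, 5, 4, 3)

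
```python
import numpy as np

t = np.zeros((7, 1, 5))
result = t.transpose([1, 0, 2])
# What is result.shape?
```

(1, 7, 5)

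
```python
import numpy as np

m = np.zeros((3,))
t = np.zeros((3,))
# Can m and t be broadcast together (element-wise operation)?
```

Yes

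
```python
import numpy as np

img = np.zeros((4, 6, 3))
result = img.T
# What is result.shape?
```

(3, 6, 4)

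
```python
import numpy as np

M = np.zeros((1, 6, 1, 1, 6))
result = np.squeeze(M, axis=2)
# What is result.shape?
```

(1, 6, 1, 6)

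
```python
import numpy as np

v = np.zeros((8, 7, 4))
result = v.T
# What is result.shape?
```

(4, 7, 8)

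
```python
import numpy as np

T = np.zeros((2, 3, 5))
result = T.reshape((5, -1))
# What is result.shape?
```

(5, 6)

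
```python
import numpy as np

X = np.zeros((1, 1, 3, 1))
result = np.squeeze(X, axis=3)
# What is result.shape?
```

(1, 1, 3)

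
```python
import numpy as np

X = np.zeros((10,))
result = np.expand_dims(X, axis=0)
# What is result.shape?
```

(1, 10)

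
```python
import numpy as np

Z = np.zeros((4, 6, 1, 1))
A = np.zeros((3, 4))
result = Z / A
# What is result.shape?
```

(4, 6, 3, 4)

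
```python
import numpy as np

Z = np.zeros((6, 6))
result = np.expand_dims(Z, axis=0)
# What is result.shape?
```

(1, 6, 6)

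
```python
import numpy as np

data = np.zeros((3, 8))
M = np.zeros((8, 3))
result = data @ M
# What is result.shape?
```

(3, 3)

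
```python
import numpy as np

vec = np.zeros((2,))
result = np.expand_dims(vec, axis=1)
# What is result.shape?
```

(2, 1)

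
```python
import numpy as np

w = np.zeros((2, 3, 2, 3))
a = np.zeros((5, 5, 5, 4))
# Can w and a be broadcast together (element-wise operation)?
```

No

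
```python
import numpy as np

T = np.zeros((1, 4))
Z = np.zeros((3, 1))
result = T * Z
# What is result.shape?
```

(3, 4)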